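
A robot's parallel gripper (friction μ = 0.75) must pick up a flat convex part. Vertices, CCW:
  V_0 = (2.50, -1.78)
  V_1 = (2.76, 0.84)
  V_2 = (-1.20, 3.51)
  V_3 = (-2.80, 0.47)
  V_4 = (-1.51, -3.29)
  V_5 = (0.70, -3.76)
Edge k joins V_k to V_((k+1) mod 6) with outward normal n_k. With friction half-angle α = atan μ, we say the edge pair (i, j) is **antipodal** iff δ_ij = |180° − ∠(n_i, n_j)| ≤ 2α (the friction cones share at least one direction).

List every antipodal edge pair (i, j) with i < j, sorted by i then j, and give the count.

count = 6; pairs: (0,2), (0,3), (1,3), (1,4), (2,5), (3,5)

α = atan 0.75 = 36.87°;  2α = 73.74°
n_0 = (+0.9951, -0.0988)
n_1 = (+0.5590, +0.8291)
n_2 = (-0.8849, +0.4657)
n_3 = (-0.9459, -0.3245)
n_4 = (-0.2080, -0.9781)
n_5 = (+0.7399, -0.6727)
  (0,1): δ = 118.32°  ·
  (0,2): δ = 22.09°  ✓
  (0,3): δ = 24.60°  ✓
  (0,4): δ = 83.66°  ·
  (0,5): δ = 143.39°  ·
  (1,2): δ = 83.77°  ·
  (1,3): δ = 37.07°  ✓
  (1,4): δ = 21.98°  ✓
  (1,5): δ = 81.72°  ·
  (2,3): δ = 133.31°  ·
  (2,4): δ = 74.25°  ·
  (2,5): δ = 14.52°  ✓
  (3,4): δ = 120.94°  ·
  (3,5): δ = 61.21°  ✓
  (4,5): δ = 120.27°  ·
antipodal pairs: 6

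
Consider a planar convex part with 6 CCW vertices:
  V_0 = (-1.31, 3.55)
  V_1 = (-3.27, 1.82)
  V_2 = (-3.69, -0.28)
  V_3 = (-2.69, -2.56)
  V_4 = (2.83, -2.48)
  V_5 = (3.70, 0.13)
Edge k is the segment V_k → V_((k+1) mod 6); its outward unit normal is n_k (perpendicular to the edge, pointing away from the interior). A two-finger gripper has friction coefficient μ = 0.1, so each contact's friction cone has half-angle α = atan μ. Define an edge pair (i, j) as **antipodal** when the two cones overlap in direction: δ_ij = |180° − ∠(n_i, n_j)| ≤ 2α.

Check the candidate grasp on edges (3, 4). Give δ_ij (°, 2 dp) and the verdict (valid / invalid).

α = atan 0.1 = 5.71°;  2α = 11.42°
edge 3: e_3 = (+5.52, +0.08);  n_3 = (+0.0145, -0.9999)
edge 4: e_4 = (+0.87, +2.61);  n_4 = (+0.9487, -0.3162)
∠(n_3, n_4) = 70.73°
δ = |180° − 70.73°| = 109.27°
109.27° > 2α = 11.42°  →  invalid

δ = 109.27°, invalid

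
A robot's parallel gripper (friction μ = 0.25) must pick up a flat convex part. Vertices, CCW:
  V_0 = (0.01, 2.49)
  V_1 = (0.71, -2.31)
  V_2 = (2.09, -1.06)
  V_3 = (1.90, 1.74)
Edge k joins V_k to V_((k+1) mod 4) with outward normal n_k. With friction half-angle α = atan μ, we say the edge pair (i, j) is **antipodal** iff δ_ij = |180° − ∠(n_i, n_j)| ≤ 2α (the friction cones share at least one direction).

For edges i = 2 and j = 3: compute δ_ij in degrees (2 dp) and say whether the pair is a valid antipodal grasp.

α = atan 0.25 = 14.04°;  2α = 28.07°
edge 2: e_2 = (-0.19, +2.80);  n_2 = (+0.9977, +0.0677)
edge 3: e_3 = (-1.89, +0.75);  n_3 = (+0.3688, +0.9295)
∠(n_2, n_3) = 64.47°
δ = |180° − 64.47°| = 115.53°
115.53° > 2α = 28.07°  →  invalid

δ = 115.53°, invalid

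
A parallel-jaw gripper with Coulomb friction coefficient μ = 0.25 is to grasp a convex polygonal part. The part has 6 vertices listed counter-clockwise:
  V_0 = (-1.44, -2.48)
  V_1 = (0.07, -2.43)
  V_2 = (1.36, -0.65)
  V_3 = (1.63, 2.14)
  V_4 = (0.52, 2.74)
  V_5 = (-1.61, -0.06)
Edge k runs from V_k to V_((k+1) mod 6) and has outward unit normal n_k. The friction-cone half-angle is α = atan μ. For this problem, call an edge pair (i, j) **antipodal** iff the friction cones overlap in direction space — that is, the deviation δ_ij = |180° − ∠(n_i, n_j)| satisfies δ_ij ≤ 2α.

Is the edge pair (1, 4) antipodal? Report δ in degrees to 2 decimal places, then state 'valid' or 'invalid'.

α = atan 0.25 = 14.04°;  2α = 28.07°
edge 1: e_1 = (+1.29, +1.78);  n_1 = (+0.8097, -0.5868)
edge 4: e_4 = (-2.13, -2.80);  n_4 = (-0.7959, +0.6054)
∠(n_1, n_4) = 178.67°
δ = |180° − 178.67°| = 1.33°
1.33° ≤ 2α = 28.07°  →  valid

δ = 1.33°, valid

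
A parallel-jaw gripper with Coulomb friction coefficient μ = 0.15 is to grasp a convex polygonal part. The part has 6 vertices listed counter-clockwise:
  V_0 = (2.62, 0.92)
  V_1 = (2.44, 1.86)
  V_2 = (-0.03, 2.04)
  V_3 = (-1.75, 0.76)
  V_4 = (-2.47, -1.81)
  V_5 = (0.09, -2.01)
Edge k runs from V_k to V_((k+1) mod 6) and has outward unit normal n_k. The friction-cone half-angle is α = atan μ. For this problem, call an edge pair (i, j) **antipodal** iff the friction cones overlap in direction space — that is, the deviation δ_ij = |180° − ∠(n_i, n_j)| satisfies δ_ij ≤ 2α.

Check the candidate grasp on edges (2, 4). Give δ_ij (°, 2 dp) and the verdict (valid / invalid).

α = atan 0.15 = 8.53°;  2α = 17.06°
edge 2: e_2 = (-1.72, -1.28);  n_2 = (-0.5970, +0.8022)
edge 4: e_4 = (+2.56, -0.20);  n_4 = (-0.0779, -0.9970)
∠(n_2, n_4) = 138.88°
δ = |180° − 138.88°| = 41.12°
41.12° > 2α = 17.06°  →  invalid

δ = 41.12°, invalid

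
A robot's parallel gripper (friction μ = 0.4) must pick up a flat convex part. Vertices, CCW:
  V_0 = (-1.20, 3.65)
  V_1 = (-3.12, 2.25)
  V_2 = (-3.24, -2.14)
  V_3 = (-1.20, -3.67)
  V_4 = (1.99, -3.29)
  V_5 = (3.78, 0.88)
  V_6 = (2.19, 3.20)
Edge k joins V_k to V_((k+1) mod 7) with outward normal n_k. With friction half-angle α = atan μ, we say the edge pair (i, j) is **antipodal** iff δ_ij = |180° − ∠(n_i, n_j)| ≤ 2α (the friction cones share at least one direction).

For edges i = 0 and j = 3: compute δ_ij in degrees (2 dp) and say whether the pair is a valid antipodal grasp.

δ = 29.31°, valid

α = atan 0.4 = 21.80°;  2α = 43.60°
edge 0: e_0 = (-1.92, -1.40);  n_0 = (-0.5892, +0.8080)
edge 3: e_3 = (+3.19, +0.38);  n_3 = (+0.1183, -0.9930)
∠(n_0, n_3) = 150.69°
δ = |180° − 150.69°| = 29.31°
29.31° ≤ 2α = 43.60°  →  valid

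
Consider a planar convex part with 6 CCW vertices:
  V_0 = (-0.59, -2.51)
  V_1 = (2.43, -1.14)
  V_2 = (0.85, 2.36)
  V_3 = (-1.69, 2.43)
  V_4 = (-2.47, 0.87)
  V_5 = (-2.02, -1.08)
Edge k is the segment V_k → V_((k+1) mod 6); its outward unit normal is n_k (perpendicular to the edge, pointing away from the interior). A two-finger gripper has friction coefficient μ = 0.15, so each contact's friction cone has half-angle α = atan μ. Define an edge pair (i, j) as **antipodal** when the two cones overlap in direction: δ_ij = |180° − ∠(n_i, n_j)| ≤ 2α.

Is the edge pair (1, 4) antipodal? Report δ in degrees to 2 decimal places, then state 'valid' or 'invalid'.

δ = 11.30°, valid

α = atan 0.15 = 8.53°;  2α = 17.06°
edge 1: e_1 = (-1.58, +3.50);  n_1 = (+0.9114, +0.4114)
edge 4: e_4 = (+0.45, -1.95);  n_4 = (-0.9744, -0.2249)
∠(n_1, n_4) = 168.70°
δ = |180° − 168.70°| = 11.30°
11.30° ≤ 2α = 17.06°  →  valid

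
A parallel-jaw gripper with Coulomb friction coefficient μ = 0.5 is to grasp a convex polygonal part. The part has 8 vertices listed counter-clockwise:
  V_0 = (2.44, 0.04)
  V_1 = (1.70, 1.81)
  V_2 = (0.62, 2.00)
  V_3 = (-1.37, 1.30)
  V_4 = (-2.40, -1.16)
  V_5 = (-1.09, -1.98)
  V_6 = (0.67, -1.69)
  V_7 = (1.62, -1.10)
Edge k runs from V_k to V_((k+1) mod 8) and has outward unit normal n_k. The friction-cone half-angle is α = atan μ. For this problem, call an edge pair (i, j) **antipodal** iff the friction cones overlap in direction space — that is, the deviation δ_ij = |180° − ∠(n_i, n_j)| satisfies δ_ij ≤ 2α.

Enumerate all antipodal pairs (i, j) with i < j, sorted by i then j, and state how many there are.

α = atan 0.5 = 26.57°;  2α = 53.13°
n_0 = (+0.9226, +0.3857)
n_1 = (+0.1733, +0.9849)
n_2 = (-0.3318, +0.9433)
n_3 = (-0.9224, +0.3862)
n_4 = (-0.5306, -0.8476)
n_5 = (+0.1626, -0.9867)
n_6 = (+0.5276, -0.8495)
n_7 = (+0.8118, -0.5839)
  (0,1): δ = 122.67°  ·
  (0,2): δ = 93.31°  ·
  (0,3): δ = 45.41°  ✓
  (0,4): δ = 35.27°  ✓
  (0,5): δ = 76.67°  ·
  (0,6): δ = 99.15°  ·
  (0,7): δ = 121.58°  ·
  (1,2): δ = 150.64°  ·
  (1,3): δ = 102.74°  ·
  (1,4): δ = 22.07°  ✓
  (1,5): δ = 19.33°  ✓
  (1,6): δ = 41.82°  ✓
  (1,7): δ = 64.25°  ·
  (2,3): δ = 132.10°  ·
  (2,4): δ = 51.42°  ✓
  (2,5): δ = 10.02°  ✓
  (2,6): δ = 12.46°  ✓
  (2,7): δ = 34.89°  ✓
  (3,4): δ = 99.33°  ·
  (3,5): δ = 57.92°  ·
  (3,6): δ = 35.44°  ✓
  (3,7): δ = 13.01°  ✓
  (4,5): δ = 138.60°  ·
  (4,6): δ = 116.11°  ·
  (4,7): δ = 93.68°  ·
  (5,6): δ = 157.51°  ·
  (5,7): δ = 135.08°  ·
  (6,7): δ = 157.57°  ·
antipodal pairs: 11

count = 11; pairs: (0,3), (0,4), (1,4), (1,5), (1,6), (2,4), (2,5), (2,6), (2,7), (3,6), (3,7)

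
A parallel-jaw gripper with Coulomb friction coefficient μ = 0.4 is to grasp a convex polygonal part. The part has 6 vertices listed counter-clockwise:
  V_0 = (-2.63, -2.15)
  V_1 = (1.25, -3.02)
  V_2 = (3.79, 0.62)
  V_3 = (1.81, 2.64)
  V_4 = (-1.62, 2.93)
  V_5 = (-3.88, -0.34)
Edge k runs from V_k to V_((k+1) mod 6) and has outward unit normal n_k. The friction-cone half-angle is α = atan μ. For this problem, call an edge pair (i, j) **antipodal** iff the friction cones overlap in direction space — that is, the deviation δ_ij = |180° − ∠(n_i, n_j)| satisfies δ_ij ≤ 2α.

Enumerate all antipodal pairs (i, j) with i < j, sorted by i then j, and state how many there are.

count = 4; pairs: (0,2), (0,3), (1,4), (2,5)

α = atan 0.4 = 21.80°;  2α = 43.60°
n_0 = (-0.2188, -0.9758)
n_1 = (+0.8201, -0.5723)
n_2 = (+0.7141, +0.7000)
n_3 = (+0.0842, +0.9964)
n_4 = (-0.8226, +0.5686)
n_5 = (-0.8228, -0.5683)
  (0,1): δ = 112.27°  ·
  (0,2): δ = 32.93°  ✓
  (0,3): δ = 7.81°  ✓
  (0,4): δ = 67.99°  ·
  (0,5): δ = 137.27°  ·
  (1,2): δ = 100.67°  ·
  (1,3): δ = 59.93°  ·
  (1,4): δ = 0.26°  ✓
  (1,5): δ = 69.54°  ·
  (2,3): δ = 139.26°  ·
  (2,4): δ = 79.08°  ·
  (2,5): δ = 9.80°  ✓
  (3,4): δ = 119.82°  ·
  (3,5): δ = 50.54°  ·
  (4,5): δ = 110.72°  ·
antipodal pairs: 4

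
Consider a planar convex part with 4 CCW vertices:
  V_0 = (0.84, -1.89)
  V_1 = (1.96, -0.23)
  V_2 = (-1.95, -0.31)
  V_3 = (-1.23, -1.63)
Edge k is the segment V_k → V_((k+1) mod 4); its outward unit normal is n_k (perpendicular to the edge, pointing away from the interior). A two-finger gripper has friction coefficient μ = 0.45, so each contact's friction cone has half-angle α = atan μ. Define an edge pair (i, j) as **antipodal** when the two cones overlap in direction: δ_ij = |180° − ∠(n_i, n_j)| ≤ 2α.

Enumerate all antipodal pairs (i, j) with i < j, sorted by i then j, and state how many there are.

α = atan 0.45 = 24.23°;  2α = 48.46°
n_0 = (+0.8290, -0.5593)
n_1 = (-0.0205, +0.9998)
n_2 = (-0.8779, -0.4789)
n_3 = (-0.1246, -0.9922)
  (0,1): δ = 54.82°  ·
  (0,2): δ = 62.62°  ·
  (0,3): δ = 116.85°  ·
  (1,2): δ = 62.56°  ·
  (1,3): δ = 8.33°  ✓
  (2,3): δ = 125.77°  ·
antipodal pairs: 1

count = 1; pairs: (1,3)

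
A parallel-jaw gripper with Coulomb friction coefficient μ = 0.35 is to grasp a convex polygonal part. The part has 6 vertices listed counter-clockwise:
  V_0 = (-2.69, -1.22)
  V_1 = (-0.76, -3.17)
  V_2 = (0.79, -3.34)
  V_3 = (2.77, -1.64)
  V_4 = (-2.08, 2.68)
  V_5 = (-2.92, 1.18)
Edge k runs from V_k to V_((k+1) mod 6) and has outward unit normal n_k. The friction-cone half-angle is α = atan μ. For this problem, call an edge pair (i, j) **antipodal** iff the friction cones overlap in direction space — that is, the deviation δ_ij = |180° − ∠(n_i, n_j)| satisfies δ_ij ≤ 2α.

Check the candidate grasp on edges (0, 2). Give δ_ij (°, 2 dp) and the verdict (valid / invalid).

α = atan 0.35 = 19.29°;  2α = 38.58°
edge 0: e_0 = (+1.93, -1.95);  n_0 = (-0.7107, -0.7035)
edge 2: e_2 = (+1.98, +1.70);  n_2 = (+0.6514, -0.7587)
∠(n_0, n_2) = 85.94°
δ = |180° − 85.94°| = 94.06°
94.06° > 2α = 38.58°  →  invalid

δ = 94.06°, invalid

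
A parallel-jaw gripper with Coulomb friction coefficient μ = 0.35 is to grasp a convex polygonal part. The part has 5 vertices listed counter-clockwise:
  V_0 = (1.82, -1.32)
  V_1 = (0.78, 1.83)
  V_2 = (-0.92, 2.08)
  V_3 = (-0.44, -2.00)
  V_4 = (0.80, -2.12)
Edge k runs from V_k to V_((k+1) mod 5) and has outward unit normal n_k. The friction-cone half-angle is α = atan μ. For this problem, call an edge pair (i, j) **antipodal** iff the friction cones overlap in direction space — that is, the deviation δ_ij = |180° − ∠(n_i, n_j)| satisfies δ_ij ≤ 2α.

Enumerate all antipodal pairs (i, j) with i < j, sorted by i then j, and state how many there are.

count = 2; pairs: (0,2), (1,3)

α = atan 0.35 = 19.29°;  2α = 38.58°
n_0 = (+0.9496, +0.3135)
n_1 = (+0.1455, +0.9894)
n_2 = (-0.9932, -0.1168)
n_3 = (-0.0963, -0.9954)
n_4 = (+0.6171, -0.7869)
  (0,1): δ = 116.64°  ·
  (0,2): δ = 11.56°  ✓
  (0,3): δ = 66.20°  ·
  (0,4): δ = 109.84°  ·
  (1,2): δ = 74.92°  ·
  (1,3): δ = 2.84°  ✓
  (1,4): δ = 46.47°  ·
  (2,3): δ = 102.24°  ·
  (2,4): δ = 58.60°  ·
  (3,4): δ = 136.36°  ·
antipodal pairs: 2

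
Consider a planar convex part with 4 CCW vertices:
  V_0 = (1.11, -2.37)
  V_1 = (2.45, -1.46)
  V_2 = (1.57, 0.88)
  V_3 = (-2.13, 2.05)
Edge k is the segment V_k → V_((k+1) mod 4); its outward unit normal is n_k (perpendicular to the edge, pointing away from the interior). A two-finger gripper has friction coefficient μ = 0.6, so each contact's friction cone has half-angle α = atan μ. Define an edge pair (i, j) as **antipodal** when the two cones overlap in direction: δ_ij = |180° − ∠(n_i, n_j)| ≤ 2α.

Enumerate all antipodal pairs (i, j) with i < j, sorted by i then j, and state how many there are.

α = atan 0.6 = 30.96°;  2α = 61.93°
n_0 = (+0.5618, -0.8273)
n_1 = (+0.9360, +0.3520)
n_2 = (+0.3015, +0.9535)
n_3 = (-0.8065, -0.5912)
  (0,1): δ = 103.57°  ·
  (0,2): δ = 51.73°  ✓
  (0,3): δ = 92.06°  ·
  (1,2): δ = 128.16°  ·
  (1,3): δ = 15.63°  ✓
  (2,3): δ = 36.21°  ✓
antipodal pairs: 3

count = 3; pairs: (0,2), (1,3), (2,3)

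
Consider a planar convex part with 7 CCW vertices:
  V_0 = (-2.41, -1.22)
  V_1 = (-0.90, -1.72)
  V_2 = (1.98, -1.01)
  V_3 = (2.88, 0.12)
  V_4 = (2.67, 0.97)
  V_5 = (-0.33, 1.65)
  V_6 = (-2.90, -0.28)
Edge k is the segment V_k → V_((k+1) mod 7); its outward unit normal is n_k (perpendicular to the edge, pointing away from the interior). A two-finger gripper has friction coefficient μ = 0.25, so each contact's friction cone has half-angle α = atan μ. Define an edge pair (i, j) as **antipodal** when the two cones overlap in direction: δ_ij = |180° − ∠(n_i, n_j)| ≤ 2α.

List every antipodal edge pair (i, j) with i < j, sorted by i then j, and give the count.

α = atan 0.25 = 14.04°;  2α = 28.07°
n_0 = (-0.3143, -0.9493)
n_1 = (+0.2394, -0.9709)
n_2 = (+0.7822, -0.6230)
n_3 = (+0.9708, +0.2398)
n_4 = (+0.2211, +0.9753)
n_5 = (-0.6005, +0.7996)
n_6 = (-0.8868, -0.4622)
  (0,1): δ = 147.83°  ·
  (0,2): δ = 110.21°  ·
  (0,3): δ = 57.80°  ·
  (0,4): δ = 5.55°  ✓
  (0,5): δ = 55.23°  ·
  (0,6): δ = 135.85°  ·
  (1,2): δ = 142.38°  ·
  (1,3): δ = 89.97°  ·
  (1,4): δ = 26.62°  ✓
  (1,5): δ = 23.06°  ✓
  (1,6): δ = 103.68°  ·
  (2,3): δ = 127.59°  ·
  (2,4): δ = 64.24°  ·
  (2,5): δ = 14.56°  ✓
  (2,6): δ = 66.07°  ·
  (3,4): δ = 116.65°  ·
  (3,5): δ = 66.97°  ·
  (3,6): δ = 13.65°  ✓
  (4,5): δ = 130.32°  ·
  (4,6): δ = 49.70°  ·
  (5,6): δ = 99.37°  ·
antipodal pairs: 5

count = 5; pairs: (0,4), (1,4), (1,5), (2,5), (3,6)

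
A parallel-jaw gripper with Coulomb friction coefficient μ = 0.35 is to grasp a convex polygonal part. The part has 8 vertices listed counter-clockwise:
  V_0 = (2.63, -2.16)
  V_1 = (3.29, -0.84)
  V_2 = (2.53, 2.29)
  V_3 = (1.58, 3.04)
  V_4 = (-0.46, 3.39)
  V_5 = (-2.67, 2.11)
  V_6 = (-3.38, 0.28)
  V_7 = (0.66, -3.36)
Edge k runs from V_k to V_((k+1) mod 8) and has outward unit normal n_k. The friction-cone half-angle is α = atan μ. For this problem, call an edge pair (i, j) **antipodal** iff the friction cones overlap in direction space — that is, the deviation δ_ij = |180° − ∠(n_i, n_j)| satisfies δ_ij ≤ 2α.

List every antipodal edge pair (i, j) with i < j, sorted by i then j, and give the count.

α = atan 0.35 = 19.29°;  2α = 38.58°
n_0 = (+0.8944, -0.4472)
n_1 = (+0.9718, +0.2360)
n_2 = (+0.6196, +0.7849)
n_3 = (+0.1691, +0.9856)
n_4 = (-0.5012, +0.8653)
n_5 = (-0.9323, +0.3617)
n_6 = (-0.6694, -0.7429)
n_7 = (+0.5202, -0.8540)
  (0,1): δ = 139.79°  ·
  (0,2): δ = 101.73°  ·
  (0,3): δ = 73.17°  ·
  (0,4): δ = 33.36°  ✓
  (0,5): δ = 5.36°  ✓
  (0,6): δ = 74.55°  ·
  (0,7): δ = 147.91°  ·
  (1,2): δ = 141.94°  ·
  (1,3): δ = 113.38°  ·
  (1,4): δ = 73.57°  ·
  (1,5): δ = 34.85°  ✓
  (1,6): δ = 34.33°  ✓
  (1,7): δ = 107.70°  ·
  (2,3): δ = 151.45°  ·
  (2,4): δ = 111.63°  ·
  (2,5): δ = 72.92°  ·
  (2,6): δ = 3.73°  ✓
  (2,7): δ = 69.64°  ·
  (3,4): δ = 140.19°  ·
  (3,5): δ = 101.47°  ·
  (3,6): δ = 32.28°  ✓
  (3,7): δ = 41.08°  ·
  (4,5): δ = 141.28°  ·
  (4,6): δ = 72.10°  ·
  (4,7): δ = 1.27°  ✓
  (5,6): δ = 110.81°  ·
  (5,7): δ = 37.45°  ✓
  (6,7): δ = 106.63°  ·
antipodal pairs: 8

count = 8; pairs: (0,4), (0,5), (1,5), (1,6), (2,6), (3,6), (4,7), (5,7)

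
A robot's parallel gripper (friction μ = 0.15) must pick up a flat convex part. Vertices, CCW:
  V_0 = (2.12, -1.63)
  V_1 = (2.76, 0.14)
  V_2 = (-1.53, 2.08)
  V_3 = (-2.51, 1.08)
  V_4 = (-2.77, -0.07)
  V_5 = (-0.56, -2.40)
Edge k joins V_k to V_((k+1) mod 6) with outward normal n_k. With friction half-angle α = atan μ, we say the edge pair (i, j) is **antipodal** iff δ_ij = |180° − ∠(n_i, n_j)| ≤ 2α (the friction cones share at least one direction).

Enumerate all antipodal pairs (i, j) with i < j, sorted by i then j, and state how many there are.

count = 1; pairs: (0,3)

α = atan 0.15 = 8.53°;  2α = 17.06°
n_0 = (+0.9404, -0.3400)
n_1 = (+0.4120, +0.9112)
n_2 = (-0.7142, +0.6999)
n_3 = (-0.9754, +0.2205)
n_4 = (-0.7255, -0.6882)
n_5 = (+0.2761, -0.9611)
  (0,1): δ = 94.45°  ·
  (0,2): δ = 24.54°  ·
  (0,3): δ = 7.14°  ✓
  (0,4): δ = 63.37°  ·
  (0,5): δ = 125.91°  ·
  (1,2): δ = 110.09°  ·
  (1,3): δ = 78.41°  ·
  (1,4): δ = 22.18°  ·
  (1,5): δ = 40.36°  ·
  (2,3): δ = 148.32°  ·
  (2,4): δ = 92.09°  ·
  (2,5): δ = 29.55°  ·
  (3,4): δ = 123.77°  ·
  (3,5): δ = 61.23°  ·
  (4,5): δ = 117.46°  ·
antipodal pairs: 1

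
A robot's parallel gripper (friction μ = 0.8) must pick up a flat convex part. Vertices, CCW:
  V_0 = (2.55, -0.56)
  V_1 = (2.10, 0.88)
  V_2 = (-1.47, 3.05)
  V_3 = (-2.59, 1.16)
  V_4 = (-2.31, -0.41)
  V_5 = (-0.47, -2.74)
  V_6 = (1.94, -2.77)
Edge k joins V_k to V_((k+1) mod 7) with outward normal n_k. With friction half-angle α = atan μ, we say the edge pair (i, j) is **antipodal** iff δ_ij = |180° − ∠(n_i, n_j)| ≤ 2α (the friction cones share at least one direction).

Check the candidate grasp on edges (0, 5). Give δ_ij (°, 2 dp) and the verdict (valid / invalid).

α = atan 0.8 = 38.66°;  2α = 77.32°
edge 0: e_0 = (-0.45, +1.44);  n_0 = (+0.9545, +0.2983)
edge 5: e_5 = (+2.41, -0.03);  n_5 = (-0.0124, -0.9999)
∠(n_0, n_5) = 108.07°
δ = |180° − 108.07°| = 71.93°
71.93° ≤ 2α = 77.32°  →  valid

δ = 71.93°, valid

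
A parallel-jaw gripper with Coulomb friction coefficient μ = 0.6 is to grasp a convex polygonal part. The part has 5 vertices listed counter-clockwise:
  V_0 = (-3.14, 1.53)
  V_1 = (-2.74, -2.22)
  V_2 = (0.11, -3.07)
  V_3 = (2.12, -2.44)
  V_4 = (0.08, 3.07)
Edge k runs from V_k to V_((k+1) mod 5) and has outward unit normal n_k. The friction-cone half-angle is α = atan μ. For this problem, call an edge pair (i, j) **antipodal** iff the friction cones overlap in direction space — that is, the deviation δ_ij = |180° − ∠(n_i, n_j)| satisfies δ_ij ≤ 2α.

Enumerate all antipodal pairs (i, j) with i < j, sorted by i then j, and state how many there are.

count = 4; pairs: (0,3), (1,3), (1,4), (2,4)

α = atan 0.6 = 30.96°;  2α = 61.93°
n_0 = (-0.9944, -0.1061)
n_1 = (-0.2858, -0.9583)
n_2 = (+0.2991, -0.9542)
n_3 = (+0.9378, +0.3472)
n_4 = (-0.4315, +0.9021)
  (0,1): δ = 112.70°  ·
  (0,2): δ = 78.69°  ·
  (0,3): δ = 14.23°  ✓
  (0,4): δ = 109.47°  ·
  (1,2): δ = 145.99°  ·
  (1,3): δ = 53.08°  ✓
  (1,4): δ = 42.17°  ✓
  (2,3): δ = 87.09°  ·
  (2,4): δ = 8.16°  ✓
  (3,4): δ = 84.76°  ·
antipodal pairs: 4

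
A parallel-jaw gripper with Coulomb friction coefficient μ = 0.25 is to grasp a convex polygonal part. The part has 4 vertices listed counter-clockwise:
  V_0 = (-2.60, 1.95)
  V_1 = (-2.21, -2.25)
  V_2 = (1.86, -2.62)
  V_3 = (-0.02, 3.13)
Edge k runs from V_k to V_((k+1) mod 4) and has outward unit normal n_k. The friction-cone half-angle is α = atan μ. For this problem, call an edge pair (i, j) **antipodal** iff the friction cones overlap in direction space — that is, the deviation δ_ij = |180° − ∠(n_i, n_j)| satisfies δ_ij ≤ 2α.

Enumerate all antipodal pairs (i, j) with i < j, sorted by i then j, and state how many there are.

count = 1; pairs: (0,2)

α = atan 0.25 = 14.04°;  2α = 28.07°
n_0 = (-0.9957, -0.0925)
n_1 = (-0.0905, -0.9959)
n_2 = (+0.9505, +0.3108)
n_3 = (-0.4159, +0.9094)
  (0,1): δ = 100.50°  ·
  (0,2): δ = 12.80°  ✓
  (0,3): δ = 109.27°  ·
  (1,2): δ = 66.70°  ·
  (1,3): δ = 29.77°  ·
  (2,3): δ = 83.53°  ·
antipodal pairs: 1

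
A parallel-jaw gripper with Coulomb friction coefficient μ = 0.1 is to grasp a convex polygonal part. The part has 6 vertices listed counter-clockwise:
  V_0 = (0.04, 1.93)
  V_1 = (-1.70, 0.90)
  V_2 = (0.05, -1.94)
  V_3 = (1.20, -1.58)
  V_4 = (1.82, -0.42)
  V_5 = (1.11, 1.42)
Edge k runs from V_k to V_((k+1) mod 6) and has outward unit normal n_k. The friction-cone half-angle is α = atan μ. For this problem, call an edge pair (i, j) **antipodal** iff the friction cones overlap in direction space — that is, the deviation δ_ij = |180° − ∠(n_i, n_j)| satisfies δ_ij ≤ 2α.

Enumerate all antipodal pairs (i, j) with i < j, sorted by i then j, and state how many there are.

count = 1; pairs: (1,4)

α = atan 0.1 = 5.71°;  2α = 11.42°
n_0 = (-0.5094, +0.8605)
n_1 = (-0.8513, -0.5246)
n_2 = (+0.2987, -0.9543)
n_3 = (+0.8819, -0.4714)
n_4 = (+0.9330, +0.3600)
n_5 = (+0.4303, +0.9027)
  (0,1): δ = 88.98°  ·
  (0,2): δ = 13.24°  ·
  (0,3): δ = 31.25°  ·
  (0,4): δ = 80.48°  ·
  (0,5): δ = 123.89°  ·
  (1,2): δ = 104.26°  ·
  (1,3): δ = 59.76°  ·
  (1,4): δ = 10.54°  ✓
  (1,5): δ = 32.87°  ·
  (2,3): δ = 135.51°  ·
  (2,4): δ = 86.28°  ·
  (2,5): δ = 42.87°  ·
  (3,4): δ = 130.78°  ·
  (3,5): δ = 87.36°  ·
  (4,5): δ = 136.58°  ·
antipodal pairs: 1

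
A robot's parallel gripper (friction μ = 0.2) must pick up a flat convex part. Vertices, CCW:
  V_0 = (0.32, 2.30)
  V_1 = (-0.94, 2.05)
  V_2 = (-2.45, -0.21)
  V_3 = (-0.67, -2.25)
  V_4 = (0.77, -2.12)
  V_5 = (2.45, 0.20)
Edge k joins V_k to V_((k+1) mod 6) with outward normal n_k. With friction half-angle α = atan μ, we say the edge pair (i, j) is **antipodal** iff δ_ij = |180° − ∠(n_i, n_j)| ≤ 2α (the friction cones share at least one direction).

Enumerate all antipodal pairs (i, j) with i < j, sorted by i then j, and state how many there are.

α = atan 0.2 = 11.31°;  2α = 22.62°
n_0 = (-0.1946, +0.9809)
n_1 = (-0.8315, +0.5555)
n_2 = (-0.7535, -0.6575)
n_3 = (+0.0899, -0.9959)
n_4 = (+0.8099, -0.5865)
n_5 = (+0.7021, +0.7121)
  (0,1): δ = 134.97°  ·
  (0,2): δ = 60.12°  ·
  (0,3): δ = 6.06°  ✓
  (0,4): δ = 42.87°  ·
  (0,5): δ = 124.18°  ·
  (1,2): δ = 105.15°  ·
  (1,3): δ = 51.09°  ·
  (1,4): δ = 2.16°  ✓
  (1,5): δ = 79.15°  ·
  (2,3): δ = 125.95°  ·
  (2,4): δ = 77.02°  ·
  (2,5): δ = 4.30°  ✓
  (3,4): δ = 131.07°  ·
  (3,5): δ = 49.75°  ·
  (4,5): δ = 98.68°  ·
antipodal pairs: 3

count = 3; pairs: (0,3), (1,4), (2,5)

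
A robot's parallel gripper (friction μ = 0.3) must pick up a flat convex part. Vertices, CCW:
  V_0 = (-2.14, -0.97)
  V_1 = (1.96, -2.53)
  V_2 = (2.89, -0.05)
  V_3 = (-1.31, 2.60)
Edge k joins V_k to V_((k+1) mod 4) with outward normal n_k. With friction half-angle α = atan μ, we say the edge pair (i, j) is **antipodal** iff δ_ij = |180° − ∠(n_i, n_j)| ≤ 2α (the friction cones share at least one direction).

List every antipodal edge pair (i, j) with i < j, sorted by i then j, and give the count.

α = atan 0.3 = 16.70°;  2α = 33.40°
n_0 = (-0.3556, -0.9346)
n_1 = (+0.9363, -0.3511)
n_2 = (+0.5336, +0.8457)
n_3 = (-0.9740, +0.2265)
  (0,1): δ = 89.72°  ·
  (0,2): δ = 11.42°  ✓
  (0,3): δ = 97.74°  ·
  (1,2): δ = 101.69°  ·
  (1,3): δ = 7.47°  ✓
  (2,3): δ = 70.84°  ·
antipodal pairs: 2

count = 2; pairs: (0,2), (1,3)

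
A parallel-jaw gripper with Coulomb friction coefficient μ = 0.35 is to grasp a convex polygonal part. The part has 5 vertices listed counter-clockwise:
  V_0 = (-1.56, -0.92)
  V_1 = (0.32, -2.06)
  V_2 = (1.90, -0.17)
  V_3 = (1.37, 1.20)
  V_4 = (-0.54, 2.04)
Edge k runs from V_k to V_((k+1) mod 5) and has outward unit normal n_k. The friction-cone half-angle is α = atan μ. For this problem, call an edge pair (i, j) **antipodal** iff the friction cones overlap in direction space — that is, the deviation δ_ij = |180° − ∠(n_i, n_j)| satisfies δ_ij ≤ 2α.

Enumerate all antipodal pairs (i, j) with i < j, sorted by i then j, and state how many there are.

count = 3; pairs: (0,2), (0,3), (1,4)

α = atan 0.35 = 19.29°;  2α = 38.58°
n_0 = (-0.5185, -0.8551)
n_1 = (+0.7672, -0.6414)
n_2 = (+0.9326, +0.3608)
n_3 = (+0.4026, +0.9154)
n_4 = (-0.9454, +0.3258)
  (0,1): δ = 98.66°  ·
  (0,2): δ = 37.62°  ✓
  (0,3): δ = 7.49°  ✓
  (0,4): δ = 102.22°  ·
  (1,2): δ = 118.96°  ·
  (1,3): δ = 73.84°  ·
  (1,4): δ = 20.88°  ✓
  (2,3): δ = 134.89°  ·
  (2,4): δ = 40.16°  ·
  (3,4): δ = 85.27°  ·
antipodal pairs: 3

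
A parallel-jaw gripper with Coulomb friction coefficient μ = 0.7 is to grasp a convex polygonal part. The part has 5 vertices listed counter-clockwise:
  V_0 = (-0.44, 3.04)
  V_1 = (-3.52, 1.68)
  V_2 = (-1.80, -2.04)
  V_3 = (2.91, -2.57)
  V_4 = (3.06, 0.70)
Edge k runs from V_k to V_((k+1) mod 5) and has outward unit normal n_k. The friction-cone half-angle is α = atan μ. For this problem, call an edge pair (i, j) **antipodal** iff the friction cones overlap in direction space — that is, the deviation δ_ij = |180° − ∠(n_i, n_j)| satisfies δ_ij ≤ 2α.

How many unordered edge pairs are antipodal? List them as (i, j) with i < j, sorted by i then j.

count = 5; pairs: (0,2), (0,3), (1,3), (1,4), (2,4)

α = atan 0.7 = 34.99°;  2α = 69.98°
n_0 = (-0.4039, +0.9148)
n_1 = (-0.9077, -0.4197)
n_2 = (-0.1118, -0.9937)
n_3 = (+0.9989, -0.0458)
n_4 = (+0.5558, +0.8313)
  (0,1): δ = 89.01°  ·
  (0,2): δ = 30.24°  ✓
  (0,3): δ = 63.55°  ✓
  (0,4): δ = 122.41°  ·
  (1,2): δ = 121.23°  ·
  (1,3): δ = 27.44°  ✓
  (1,4): δ = 31.42°  ✓
  (2,3): δ = 86.21°  ·
  (2,4): δ = 27.35°  ✓
  (3,4): δ = 121.14°  ·
antipodal pairs: 5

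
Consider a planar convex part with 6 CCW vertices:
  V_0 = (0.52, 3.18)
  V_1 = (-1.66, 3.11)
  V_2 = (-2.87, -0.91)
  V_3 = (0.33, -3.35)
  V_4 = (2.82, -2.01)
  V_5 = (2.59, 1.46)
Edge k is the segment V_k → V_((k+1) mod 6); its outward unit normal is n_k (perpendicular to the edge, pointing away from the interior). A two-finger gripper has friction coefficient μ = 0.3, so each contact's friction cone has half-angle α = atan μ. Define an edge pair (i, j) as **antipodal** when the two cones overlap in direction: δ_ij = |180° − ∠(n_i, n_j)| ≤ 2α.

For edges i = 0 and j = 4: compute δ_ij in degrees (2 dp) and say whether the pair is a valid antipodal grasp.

α = atan 0.3 = 16.70°;  2α = 33.40°
edge 0: e_0 = (-2.18, -0.07);  n_0 = (-0.0321, +0.9995)
edge 4: e_4 = (-0.23, +3.47);  n_4 = (+0.9978, +0.0661)
∠(n_0, n_4) = 88.05°
δ = |180° − 88.05°| = 91.95°
91.95° > 2α = 33.40°  →  invalid

δ = 91.95°, invalid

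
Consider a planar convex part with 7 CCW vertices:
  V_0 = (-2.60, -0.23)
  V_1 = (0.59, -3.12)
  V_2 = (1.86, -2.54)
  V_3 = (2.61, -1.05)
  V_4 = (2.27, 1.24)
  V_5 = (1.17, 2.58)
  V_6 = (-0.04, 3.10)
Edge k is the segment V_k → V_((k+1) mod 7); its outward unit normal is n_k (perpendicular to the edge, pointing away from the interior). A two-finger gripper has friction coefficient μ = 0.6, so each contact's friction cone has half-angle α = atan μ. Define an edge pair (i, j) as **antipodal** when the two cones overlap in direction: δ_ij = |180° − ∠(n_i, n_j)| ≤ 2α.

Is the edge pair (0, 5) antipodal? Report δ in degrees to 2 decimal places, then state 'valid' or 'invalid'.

δ = 18.92°, valid

α = atan 0.6 = 30.96°;  2α = 61.93°
edge 0: e_0 = (+3.19, -2.89);  n_0 = (-0.6714, -0.7411)
edge 5: e_5 = (-1.21, +0.52);  n_5 = (+0.3948, +0.9188)
∠(n_0, n_5) = 161.08°
δ = |180° − 161.08°| = 18.92°
18.92° ≤ 2α = 61.93°  →  valid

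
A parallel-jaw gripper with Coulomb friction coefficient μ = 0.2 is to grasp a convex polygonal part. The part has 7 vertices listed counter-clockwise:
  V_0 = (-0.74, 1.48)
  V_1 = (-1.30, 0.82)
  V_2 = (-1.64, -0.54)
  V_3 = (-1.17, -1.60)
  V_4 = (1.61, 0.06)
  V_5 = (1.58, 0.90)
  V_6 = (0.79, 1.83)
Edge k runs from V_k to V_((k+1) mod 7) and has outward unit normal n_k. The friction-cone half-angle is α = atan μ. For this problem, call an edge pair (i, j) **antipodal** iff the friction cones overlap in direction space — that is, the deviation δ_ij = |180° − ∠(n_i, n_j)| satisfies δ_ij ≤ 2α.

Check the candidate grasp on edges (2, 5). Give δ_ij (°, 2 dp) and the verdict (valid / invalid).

δ = 16.43°, valid

α = atan 0.2 = 11.31°;  2α = 22.62°
edge 2: e_2 = (+0.47, -1.06);  n_2 = (-0.9142, -0.4053)
edge 5: e_5 = (-0.79, +0.93);  n_5 = (+0.7621, +0.6474)
∠(n_2, n_5) = 163.57°
δ = |180° − 163.57°| = 16.43°
16.43° ≤ 2α = 22.62°  →  valid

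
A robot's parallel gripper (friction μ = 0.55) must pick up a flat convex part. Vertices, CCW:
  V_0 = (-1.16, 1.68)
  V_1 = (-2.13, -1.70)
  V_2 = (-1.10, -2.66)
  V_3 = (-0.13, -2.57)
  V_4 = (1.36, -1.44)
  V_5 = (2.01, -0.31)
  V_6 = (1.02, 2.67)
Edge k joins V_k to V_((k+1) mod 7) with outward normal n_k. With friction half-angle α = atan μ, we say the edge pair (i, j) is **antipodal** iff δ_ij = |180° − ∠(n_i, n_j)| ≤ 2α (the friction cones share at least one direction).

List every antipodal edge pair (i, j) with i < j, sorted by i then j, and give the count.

count = 7; pairs: (0,3), (0,4), (0,5), (1,5), (2,6), (3,6), (4,6)

α = atan 0.55 = 28.81°;  2α = 57.62°
n_0 = (-0.9612, +0.2758)
n_1 = (-0.6818, -0.7315)
n_2 = (+0.0924, -0.9957)
n_3 = (+0.6043, -0.7968)
n_4 = (+0.8668, -0.4986)
n_5 = (+0.9490, +0.3153)
n_6 = (-0.4135, +0.9105)
  (0,1): δ = 116.97°  ·
  (0,2): δ = 68.69°  ·
  (0,3): δ = 36.81°  ✓
  (0,4): δ = 13.90°  ✓
  (0,5): δ = 34.39°  ✓
  (0,6): δ = 130.44°  ·
  (1,2): δ = 131.71°  ·
  (1,3): δ = 99.84°  ·
  (1,4): δ = 76.92°  ·
  (1,5): δ = 28.64°  ✓
  (1,6): δ = 67.41°  ·
  (2,3): δ = 148.12°  ·
  (2,4): δ = 125.21°  ·
  (2,5): δ = 76.92°  ·
  (2,6): δ = 19.12°  ✓
  (3,4): δ = 157.08°  ·
  (3,5): δ = 108.80°  ·
  (3,6): δ = 12.75°  ✓
  (4,5): δ = 131.71°  ·
  (4,6): δ = 35.67°  ✓
  (5,6): δ = 83.95°  ·
antipodal pairs: 7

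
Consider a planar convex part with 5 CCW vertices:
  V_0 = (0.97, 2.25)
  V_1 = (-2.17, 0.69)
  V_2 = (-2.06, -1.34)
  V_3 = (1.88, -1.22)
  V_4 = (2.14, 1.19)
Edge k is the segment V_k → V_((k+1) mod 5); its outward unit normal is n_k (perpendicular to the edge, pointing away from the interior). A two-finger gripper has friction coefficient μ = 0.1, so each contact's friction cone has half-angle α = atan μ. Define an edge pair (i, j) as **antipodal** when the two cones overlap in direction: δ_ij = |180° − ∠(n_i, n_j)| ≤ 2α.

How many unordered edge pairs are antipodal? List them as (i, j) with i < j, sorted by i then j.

α = atan 0.1 = 5.71°;  2α = 11.42°
n_0 = (-0.4449, +0.8956)
n_1 = (-0.9985, -0.0541)
n_2 = (+0.0304, -0.9995)
n_3 = (+0.9942, -0.1073)
n_4 = (+0.6714, +0.7411)
  (0,1): δ = 113.32°  ·
  (0,2): δ = 24.67°  ·
  (0,3): δ = 57.42°  ·
  (0,4): δ = 111.41°  ·
  (1,2): δ = 91.36°  ·
  (1,3): δ = 9.26°  ✓
  (1,4): δ = 44.72°  ·
  (2,3): δ = 97.90°  ·
  (2,4): δ = 43.92°  ·
  (3,4): δ = 126.02°  ·
antipodal pairs: 1

count = 1; pairs: (1,3)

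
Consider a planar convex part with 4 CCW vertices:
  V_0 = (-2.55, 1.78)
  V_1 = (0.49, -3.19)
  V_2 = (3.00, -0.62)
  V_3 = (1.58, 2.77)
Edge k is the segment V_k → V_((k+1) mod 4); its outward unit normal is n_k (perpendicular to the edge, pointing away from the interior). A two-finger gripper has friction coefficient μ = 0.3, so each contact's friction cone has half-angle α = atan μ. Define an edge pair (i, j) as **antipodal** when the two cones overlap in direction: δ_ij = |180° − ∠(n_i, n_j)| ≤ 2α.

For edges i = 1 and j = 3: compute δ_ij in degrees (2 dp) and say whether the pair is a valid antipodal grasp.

δ = 32.20°, valid

α = atan 0.3 = 16.70°;  2α = 33.40°
edge 1: e_1 = (+2.51, +2.57);  n_1 = (+0.7154, -0.6987)
edge 3: e_3 = (-4.13, -0.99);  n_3 = (-0.2331, +0.9725)
∠(n_1, n_3) = 147.80°
δ = |180° − 147.80°| = 32.20°
32.20° ≤ 2α = 33.40°  →  valid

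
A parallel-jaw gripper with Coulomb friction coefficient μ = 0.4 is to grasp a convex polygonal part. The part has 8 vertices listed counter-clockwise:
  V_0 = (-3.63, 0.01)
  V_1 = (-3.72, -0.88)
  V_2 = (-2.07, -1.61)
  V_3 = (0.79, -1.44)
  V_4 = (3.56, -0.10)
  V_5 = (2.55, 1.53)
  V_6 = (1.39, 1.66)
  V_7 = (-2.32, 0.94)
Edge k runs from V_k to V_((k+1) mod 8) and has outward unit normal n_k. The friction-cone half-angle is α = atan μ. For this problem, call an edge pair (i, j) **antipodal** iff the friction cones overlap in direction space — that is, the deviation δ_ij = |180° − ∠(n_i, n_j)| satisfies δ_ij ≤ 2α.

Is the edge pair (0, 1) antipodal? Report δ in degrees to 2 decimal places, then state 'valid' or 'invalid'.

δ = 108.09°, invalid

α = atan 0.4 = 21.80°;  2α = 43.60°
edge 0: e_0 = (-0.09, -0.89);  n_0 = (-0.9949, +0.1006)
edge 1: e_1 = (+1.65, -0.73);  n_1 = (-0.4046, -0.9145)
∠(n_0, n_1) = 71.91°
δ = |180° − 71.91°| = 108.09°
108.09° > 2α = 43.60°  →  invalid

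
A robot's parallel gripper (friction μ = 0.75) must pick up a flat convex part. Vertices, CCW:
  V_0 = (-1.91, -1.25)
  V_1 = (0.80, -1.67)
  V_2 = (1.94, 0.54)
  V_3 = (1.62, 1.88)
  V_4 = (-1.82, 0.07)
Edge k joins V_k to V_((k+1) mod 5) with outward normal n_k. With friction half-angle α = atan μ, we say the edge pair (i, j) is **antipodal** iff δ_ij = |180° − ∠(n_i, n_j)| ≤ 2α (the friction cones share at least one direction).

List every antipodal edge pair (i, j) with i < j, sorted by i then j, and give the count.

count = 5; pairs: (0,2), (0,3), (1,3), (1,4), (2,4)

α = atan 0.75 = 36.87°;  2α = 73.74°
n_0 = (-0.1532, -0.9882)
n_1 = (+0.8887, -0.4584)
n_2 = (+0.9727, +0.2323)
n_3 = (-0.4656, +0.8850)
n_4 = (-0.9977, +0.0680)
  (0,1): δ = 108.48°  ·
  (0,2): δ = 67.76°  ✓
  (0,3): δ = 36.56°  ✓
  (0,4): δ = 94.91°  ·
  (1,2): δ = 139.28°  ·
  (1,3): δ = 34.96°  ✓
  (1,4): δ = 23.39°  ✓
  (2,3): δ = 75.68°  ·
  (2,4): δ = 17.33°  ✓
  (3,4): δ = 121.65°  ·
antipodal pairs: 5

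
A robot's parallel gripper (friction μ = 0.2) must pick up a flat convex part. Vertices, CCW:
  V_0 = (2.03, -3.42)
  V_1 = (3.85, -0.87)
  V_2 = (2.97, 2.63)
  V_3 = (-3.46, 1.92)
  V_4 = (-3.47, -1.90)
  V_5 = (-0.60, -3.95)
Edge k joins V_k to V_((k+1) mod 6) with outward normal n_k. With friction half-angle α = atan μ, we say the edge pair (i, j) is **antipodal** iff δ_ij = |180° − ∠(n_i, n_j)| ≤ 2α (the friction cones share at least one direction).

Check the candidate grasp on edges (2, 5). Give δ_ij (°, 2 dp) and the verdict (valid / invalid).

α = atan 0.2 = 11.31°;  2α = 22.62°
edge 2: e_2 = (-6.43, -0.71);  n_2 = (-0.1098, +0.9940)
edge 5: e_5 = (+2.63, +0.53);  n_5 = (+0.1975, -0.9803)
∠(n_2, n_5) = 174.91°
δ = |180° − 174.91°| = 5.09°
5.09° ≤ 2α = 22.62°  →  valid

δ = 5.09°, valid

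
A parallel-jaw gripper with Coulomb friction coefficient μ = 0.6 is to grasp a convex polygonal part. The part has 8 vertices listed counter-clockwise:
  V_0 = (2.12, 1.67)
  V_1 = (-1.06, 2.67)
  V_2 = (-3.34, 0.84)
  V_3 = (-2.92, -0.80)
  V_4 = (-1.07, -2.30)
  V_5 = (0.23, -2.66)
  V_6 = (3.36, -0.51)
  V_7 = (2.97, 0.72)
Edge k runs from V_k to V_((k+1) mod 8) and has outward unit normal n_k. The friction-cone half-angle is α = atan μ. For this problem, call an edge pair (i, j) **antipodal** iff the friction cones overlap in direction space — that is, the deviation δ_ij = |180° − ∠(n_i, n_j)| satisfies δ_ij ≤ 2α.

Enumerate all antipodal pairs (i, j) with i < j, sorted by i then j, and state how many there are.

count = 12; pairs: (0,2), (0,3), (0,4), (0,5), (1,4), (1,5), (2,6), (2,7), (3,6), (3,7), (4,6), (4,7)

α = atan 0.6 = 30.96°;  2α = 61.93°
n_0 = (+0.3000, +0.9539)
n_1 = (-0.6259, +0.7799)
n_2 = (-0.9687, -0.2481)
n_3 = (-0.6298, -0.7768)
n_4 = (-0.2669, -0.9637)
n_5 = (+0.5662, -0.8243)
n_6 = (+0.9532, +0.3022)
n_7 = (+0.7452, +0.6668)
  (0,1): δ = 123.79°  ·
  (0,2): δ = 58.18°  ✓
  (0,3): δ = 21.58°  ✓
  (0,4): δ = 1.98°  ✓
  (0,5): δ = 51.94°  ✓
  (0,6): δ = 125.05°  ·
  (0,7): δ = 149.28°  ·
  (1,2): δ = 114.39°  ·
  (1,3): δ = 77.79°  ·
  (1,4): δ = 54.23°  ✓
  (1,5): δ = 4.27°  ✓
  (1,6): δ = 68.84°  ·
  (1,7): δ = 93.07°  ·
  (2,3): δ = 143.40°  ·
  (2,4): δ = 119.84°  ·
  (2,5): δ = 69.88°  ·
  (2,6): δ = 3.23°  ✓
  (2,7): δ = 27.46°  ✓
  (3,4): δ = 156.44°  ·
  (3,5): δ = 106.48°  ·
  (3,6): δ = 33.37°  ✓
  (3,7): δ = 9.14°  ✓
  (4,5): δ = 130.04°  ·
  (4,6): δ = 56.93°  ✓
  (4,7): δ = 32.70°  ✓
  (5,6): δ = 106.89°  ·
  (5,7): δ = 82.67°  ·
  (6,7): δ = 155.77°  ·
antipodal pairs: 12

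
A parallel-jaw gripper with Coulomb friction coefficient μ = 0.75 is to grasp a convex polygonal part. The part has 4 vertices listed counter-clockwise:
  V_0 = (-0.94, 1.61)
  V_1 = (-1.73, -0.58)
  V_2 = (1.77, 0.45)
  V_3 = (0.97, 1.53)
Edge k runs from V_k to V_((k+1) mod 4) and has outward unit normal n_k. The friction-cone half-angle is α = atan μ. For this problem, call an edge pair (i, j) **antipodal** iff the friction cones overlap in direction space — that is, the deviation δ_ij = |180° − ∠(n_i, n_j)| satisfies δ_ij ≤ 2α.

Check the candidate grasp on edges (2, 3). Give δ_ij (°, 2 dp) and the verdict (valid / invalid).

δ = 128.93°, invalid

α = atan 0.75 = 36.87°;  2α = 73.74°
edge 2: e_2 = (-0.80, +1.08);  n_2 = (+0.8036, +0.5952)
edge 3: e_3 = (-1.91, +0.08);  n_3 = (+0.0418, +0.9991)
∠(n_2, n_3) = 51.07°
δ = |180° − 51.07°| = 128.93°
128.93° > 2α = 73.74°  →  invalid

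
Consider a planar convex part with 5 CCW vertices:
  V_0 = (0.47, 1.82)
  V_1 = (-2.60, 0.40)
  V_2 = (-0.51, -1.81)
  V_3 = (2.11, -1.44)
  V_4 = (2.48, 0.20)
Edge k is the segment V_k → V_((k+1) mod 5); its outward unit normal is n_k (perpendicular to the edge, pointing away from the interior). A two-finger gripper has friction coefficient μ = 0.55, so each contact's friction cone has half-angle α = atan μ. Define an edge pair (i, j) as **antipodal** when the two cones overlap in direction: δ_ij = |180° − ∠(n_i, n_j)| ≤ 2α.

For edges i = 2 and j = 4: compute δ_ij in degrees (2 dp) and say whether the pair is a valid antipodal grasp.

α = atan 0.55 = 28.81°;  2α = 57.62°
edge 2: e_2 = (+2.62, +0.37);  n_2 = (+0.1398, -0.9902)
edge 4: e_4 = (-2.01, +1.62);  n_4 = (+0.6275, +0.7786)
∠(n_2, n_4) = 133.09°
δ = |180° − 133.09°| = 46.91°
46.91° ≤ 2α = 57.62°  →  valid

δ = 46.91°, valid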